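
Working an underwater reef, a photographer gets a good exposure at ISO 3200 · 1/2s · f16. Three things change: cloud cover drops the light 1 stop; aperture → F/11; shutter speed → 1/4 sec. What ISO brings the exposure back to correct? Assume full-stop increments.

Scene light: 1 stop darker.
Aperture: f/16 → f/11 — 1 stop opened up (brighter).
Shutter speed: 1/2 → 1/4 — 1 stop shorter (darker).
Net so far: 1 stop darker. ISO: 3200 → 6400.

ISO 6400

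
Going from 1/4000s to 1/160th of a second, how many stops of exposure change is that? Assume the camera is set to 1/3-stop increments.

4 2/3 stops

1/4000 → 1/3200 → 1/2500 → 1/2000 → 1/1600 → 1/1250 → 1/1000 → 1/800 → 1/640 → 1/500 → 1/400 → 1/320 → 1/250 → 1/200 → 1/160 — count the steps: 14 third-stops = 4 2/3 stops.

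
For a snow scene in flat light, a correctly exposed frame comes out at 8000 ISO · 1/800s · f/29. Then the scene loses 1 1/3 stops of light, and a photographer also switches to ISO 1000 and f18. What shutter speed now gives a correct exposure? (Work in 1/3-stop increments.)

1/100s

Scene light: 1 1/3 stops darker.
ISO: 8000 → 6400 → 5000 → 4000 → 3200 → 2500 → 2000 → 1600 → 1250 → 1000 — 3 stops dropped (darker).
Aperture: f/29 → f/25 → f/22 → f/20 → f/18 — 1 1/3 stops wider (brighter).
Net so far: 3 stops darker. Shutter speed: 1/800 → 1/640 → 1/500 → 1/400 → 1/320 → 1/250 → 1/200 → 1/160 → 1/125 → 1/100.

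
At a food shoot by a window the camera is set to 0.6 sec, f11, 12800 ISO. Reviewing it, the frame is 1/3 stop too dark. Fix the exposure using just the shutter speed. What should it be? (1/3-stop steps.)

Underexposed by 1/3 stop → need 1/3 stop brighter.
Shutter speed: 0.6 → 0.8.

0.8 s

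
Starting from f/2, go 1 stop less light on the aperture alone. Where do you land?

f/2.8

Aperture: f/2 → f/2.8 — 1 stop narrower (darker).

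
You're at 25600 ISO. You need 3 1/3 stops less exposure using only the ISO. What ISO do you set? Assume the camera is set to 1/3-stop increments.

ISO 2500

ISO: 25600 → 20000 → 16000 → 12800 → 10000 → 8000 → 6400 → 5000 → 4000 → 3200 → 2500 — 3 1/3 stops lower (darker).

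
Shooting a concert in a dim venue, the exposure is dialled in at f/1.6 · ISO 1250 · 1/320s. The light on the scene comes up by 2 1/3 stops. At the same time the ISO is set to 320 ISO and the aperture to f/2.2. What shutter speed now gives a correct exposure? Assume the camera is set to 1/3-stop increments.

1/200s

Scene light: 2 1/3 stops brighter.
ISO: 1250 → 1000 → 800 → 640 → 500 → 400 → 320 — 2 stops dropped (darker).
Aperture: f/1.6 → f/1.8 → f/2 → f/2.2 — 1 stop smaller aperture (darker).
Net so far: 2/3 stop darker. Shutter speed: 1/320 → 1/250 → 1/200.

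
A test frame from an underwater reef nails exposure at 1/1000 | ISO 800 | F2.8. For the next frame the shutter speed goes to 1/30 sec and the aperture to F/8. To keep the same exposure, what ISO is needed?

ISO 200

Shutter speed: 1/1000 → 1/500 → 1/250 → 1/125 → 1/60 → 1/30 — 5 stops slower (brighter).
Aperture: f/2.8 → f/4 → f/5.6 → f/8 — 3 stops stopped down (darker).
Net change so far: 2 stops brighter. Offset with the ISO: 800 → 400 → 200.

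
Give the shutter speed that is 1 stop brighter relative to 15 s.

Shutter speed: 15 → 30 — 1 stop slower (brighter).

30 s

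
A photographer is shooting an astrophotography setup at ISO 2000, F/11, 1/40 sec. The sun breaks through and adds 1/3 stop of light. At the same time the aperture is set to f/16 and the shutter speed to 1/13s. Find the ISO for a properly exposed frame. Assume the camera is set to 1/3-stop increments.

Scene light: 1/3 stop brighter.
Aperture: f/11 → f/13 → f/14 → f/16 — 1 stop smaller aperture (darker).
Shutter speed: 1/40 → 1/30 → 1/25 → 1/20 → 1/15 → 1/13 — 1 2/3 stops longer (brighter).
Net so far: 1 stop brighter. ISO: 2000 → 1600 → 1250 → 1000.

ISO 1000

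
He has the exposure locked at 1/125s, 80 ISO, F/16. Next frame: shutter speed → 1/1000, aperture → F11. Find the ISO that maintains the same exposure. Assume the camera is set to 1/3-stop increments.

Shutter speed: 1/125 → 1/160 → 1/200 → 1/250 → 1/320 → 1/400 → 1/500 → 1/640 → 1/800 → 1/1000 — 3 stops shorter (darker).
Aperture: f/16 → f/14 → f/13 → f/11 — 1 stop opened up (brighter).
Net change so far: 2 stops darker. Offset with the ISO: 80 → 100 → 125 → 160 → 200 → 250 → 320.

ISO 320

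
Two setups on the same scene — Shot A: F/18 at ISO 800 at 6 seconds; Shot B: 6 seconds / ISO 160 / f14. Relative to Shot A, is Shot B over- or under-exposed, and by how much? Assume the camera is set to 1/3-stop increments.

1 2/3 stops darker

Aperture: f/18 → f/16 → f/14 — 2/3 stop wider (brighter).
Shutter speed: unchanged.
ISO: 800 → 640 → 500 → 400 → 320 → 250 → 200 → 160 — 2 1/3 stops lower (darker).
Net: +2/3 −2 1/3 = −1 2/3 stops.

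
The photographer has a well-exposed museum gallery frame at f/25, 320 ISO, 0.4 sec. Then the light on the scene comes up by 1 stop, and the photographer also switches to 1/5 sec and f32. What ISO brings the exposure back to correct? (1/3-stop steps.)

Scene light: 1 stop brighter.
Shutter speed: 0.4 → 0.3 → 1/4 → 1/5 — 1 stop faster (darker).
Aperture: f/25 → f/29 → f/32 — 2/3 stop stopped down (darker).
Net so far: 2/3 stop darker. ISO: 320 → 400 → 500.

ISO 500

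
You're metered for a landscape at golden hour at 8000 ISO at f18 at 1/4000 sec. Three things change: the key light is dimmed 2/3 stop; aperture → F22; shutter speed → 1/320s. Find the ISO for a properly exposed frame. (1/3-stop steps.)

ISO 1600

Scene light: 2/3 stop darker.
Aperture: f/18 → f/20 → f/22 — 2/3 stop narrower (darker).
Shutter speed: 1/4000 → 1/3200 → 1/2500 → 1/2000 → 1/1600 → 1/1250 → 1/1000 → 1/800 → 1/640 → 1/500 → 1/400 → 1/320 — 3 2/3 stops longer (brighter).
Net so far: 2 1/3 stops brighter. ISO: 8000 → 6400 → 5000 → 4000 → 3200 → 2500 → 2000 → 1600.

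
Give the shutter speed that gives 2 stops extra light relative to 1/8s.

Shutter speed: 1/8 → 1/4 → 1/2 — 2 stops longer (brighter).

1/2s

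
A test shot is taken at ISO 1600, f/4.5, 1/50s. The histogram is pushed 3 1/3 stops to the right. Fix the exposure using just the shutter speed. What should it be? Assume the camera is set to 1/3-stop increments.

Overexposed by 3 1/3 stops → need 3 1/3 stops darker.
Shutter speed: 1/50 → 1/60 → 1/80 → 1/100 → 1/125 → 1/160 → 1/200 → 1/250 → 1/320 → 1/400 → 1/500.

1/500s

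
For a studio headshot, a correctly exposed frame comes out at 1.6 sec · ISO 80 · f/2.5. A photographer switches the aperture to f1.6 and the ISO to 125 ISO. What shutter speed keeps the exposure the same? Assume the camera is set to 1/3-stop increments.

0.4 s

Aperture: f/2.5 → f/2.2 → f/2 → f/1.8 → f/1.6 — 1 1/3 stops larger aperture (brighter).
ISO: 80 → 100 → 125 — 2/3 stop raised (brighter).
Net change so far: 2 stops brighter. Offset with the shutter speed: 1.6 → 1.3 → 1 → 0.8 → 0.6 → 0.5 → 0.4.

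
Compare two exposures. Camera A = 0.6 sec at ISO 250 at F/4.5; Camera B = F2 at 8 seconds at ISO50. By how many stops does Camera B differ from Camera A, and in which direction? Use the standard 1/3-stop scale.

Aperture: f/4.5 → f/4 → f/3.5 → f/3.2 → f/2.8 → f/2.5 → f/2.2 → f/2 — 2 1/3 stops opened up (brighter).
Shutter speed: 0.6 → 0.8 → 1 → 1.3 → 1.6 → 2 → 2.5 → 3.2 → 4 → 5 → 6 → 8 — 3 2/3 stops slower (brighter).
ISO: 250 → 200 → 160 → 125 → 100 → 80 → 64 → 50 — 2 1/3 stops dropped (darker).
Net: +2 1/3 +3 2/3 −2 1/3 = +3 2/3 stops.

3 2/3 stops brighter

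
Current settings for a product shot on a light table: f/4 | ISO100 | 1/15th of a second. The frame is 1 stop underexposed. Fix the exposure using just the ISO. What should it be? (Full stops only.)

ISO 200

Underexposed by 1 stop → need 1 stop brighter.
ISO: 100 → 200.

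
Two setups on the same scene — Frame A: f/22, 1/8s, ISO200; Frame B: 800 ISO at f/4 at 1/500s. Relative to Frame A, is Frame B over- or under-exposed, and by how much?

Aperture: f/22 → f/16 → f/11 → f/8 → f/5.6 → f/4 — 5 stops opened up (brighter).
Shutter speed: 1/8 → 1/15 → 1/30 → 1/60 → 1/125 → 1/250 → 1/500 — 6 stops shorter (darker).
ISO: 200 → 400 → 800 — 2 stops higher (brighter).
Net: +5 −6 +2 = +1 stop.

1 stop brighter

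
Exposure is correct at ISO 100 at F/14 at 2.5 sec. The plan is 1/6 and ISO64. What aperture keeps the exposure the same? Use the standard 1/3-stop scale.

Shutter speed: 2.5 → 2 → 1.6 → 1.3 → 1 → 0.8 → 0.6 → 0.5 → 0.4 → 0.3 → 1/4 → 1/5 → 1/6 — 4 stops shorter (darker).
ISO: 100 → 80 → 64 — 2/3 stop dropped (darker).
Net change so far: 4 2/3 stops darker. Offset with the aperture: f/14 → f/13 → f/11 → f/10 → f/9 → f/8 → f/7.1 → f/6.3 → f/5.6 → f/5 → f/4.5 → f/4 → f/3.5 → f/3.2 → f/2.8.

f/2.8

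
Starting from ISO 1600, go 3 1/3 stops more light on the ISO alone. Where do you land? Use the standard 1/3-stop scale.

ISO 16000

ISO: 1600 → 2000 → 2500 → 3200 → 4000 → 5000 → 6400 → 8000 → 10000 → 12800 → 16000 — 3 1/3 stops raised (brighter).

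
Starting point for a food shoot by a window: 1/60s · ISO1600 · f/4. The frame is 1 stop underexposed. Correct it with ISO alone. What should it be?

ISO 3200

Underexposed by 1 stop → need 1 stop brighter.
ISO: 1600 → 3200.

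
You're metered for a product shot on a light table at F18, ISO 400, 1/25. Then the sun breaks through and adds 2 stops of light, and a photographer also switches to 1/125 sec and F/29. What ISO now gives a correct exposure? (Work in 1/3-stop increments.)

ISO 1250

Scene light: 2 stops brighter.
Shutter speed: 1/25 → 1/30 → 1/40 → 1/50 → 1/60 → 1/80 → 1/100 → 1/125 — 2 1/3 stops faster (darker).
Aperture: f/18 → f/20 → f/22 → f/25 → f/29 — 1 1/3 stops stopped down (darker).
Net so far: 1 2/3 stops darker. ISO: 400 → 500 → 640 → 800 → 1000 → 1250.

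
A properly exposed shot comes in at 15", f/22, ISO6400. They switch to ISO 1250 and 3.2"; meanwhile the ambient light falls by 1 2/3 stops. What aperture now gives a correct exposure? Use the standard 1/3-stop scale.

f/2.5

Scene light: 1 2/3 stops darker.
ISO: 6400 → 5000 → 4000 → 3200 → 2500 → 2000 → 1600 → 1250 — 2 1/3 stops dropped (darker).
Shutter speed: 15 → 13 → 10 → 8 → 6 → 5 → 4 → 3.2 — 2 1/3 stops shorter (darker).
Net so far: 6 1/3 stops darker. Aperture: f/22 → f/20 → f/18 → f/16 → f/14 → f/13 → f/11 → f/10 → f/9 → f/8 → f/7.1 → f/6.3 → f/5.6 → f/5 → f/4.5 → f/4 → f/3.5 → f/3.2 → f/2.8 → f/2.5.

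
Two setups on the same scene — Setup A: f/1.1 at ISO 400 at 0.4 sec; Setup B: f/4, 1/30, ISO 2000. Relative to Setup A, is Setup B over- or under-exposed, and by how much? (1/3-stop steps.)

5 stops darker

Aperture: f/1.1 → f/1.2 → f/1.4 → f/1.6 → f/1.8 → f/2 → f/2.2 → f/2.5 → f/2.8 → f/3.2 → f/3.5 → f/4 — 3 2/3 stops smaller aperture (darker).
Shutter speed: 0.4 → 0.3 → 1/4 → 1/5 → 1/6 → 1/8 → 1/10 → 1/13 → 1/15 → 1/20 → 1/25 → 1/30 — 3 2/3 stops faster (darker).
ISO: 400 → 500 → 640 → 800 → 1000 → 1250 → 1600 → 2000 — 2 1/3 stops higher (brighter).
Net: −3 2/3 −3 2/3 +2 1/3 = −5 stops.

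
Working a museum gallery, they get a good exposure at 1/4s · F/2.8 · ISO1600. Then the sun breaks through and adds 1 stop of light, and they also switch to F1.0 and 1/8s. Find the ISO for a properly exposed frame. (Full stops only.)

ISO 200

Scene light: 1 stop brighter.
Aperture: f/2.8 → f/2 → f/1.4 → f/1.0 — 3 stops larger aperture (brighter).
Shutter speed: 1/4 → 1/8 — 1 stop shorter (darker).
Net so far: 3 stops brighter. ISO: 1600 → 800 → 400 → 200.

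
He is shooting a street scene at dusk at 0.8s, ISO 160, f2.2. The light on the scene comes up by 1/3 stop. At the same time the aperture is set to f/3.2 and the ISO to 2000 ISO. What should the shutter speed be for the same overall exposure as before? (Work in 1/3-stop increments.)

Scene light: 1/3 stop brighter.
Aperture: f/2.2 → f/2.5 → f/2.8 → f/3.2 — 1 stop stopped down (darker).
ISO: 160 → 200 → 250 → 320 → 400 → 500 → 640 → 800 → 1000 → 1250 → 1600 → 2000 — 3 2/3 stops higher (brighter).
Net so far: 3 stops brighter. Shutter speed: 0.8 → 0.6 → 0.5 → 0.4 → 0.3 → 1/4 → 1/5 → 1/6 → 1/8 → 1/10.

1/10s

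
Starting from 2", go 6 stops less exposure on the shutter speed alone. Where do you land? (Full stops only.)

Shutter speed: 2 → 1 → 1/2 → 1/4 → 1/8 → 1/15 → 1/30 — 6 stops faster (darker).

1/30s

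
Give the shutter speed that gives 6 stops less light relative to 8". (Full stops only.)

Shutter speed: 8 → 4 → 2 → 1 → 1/2 → 1/4 → 1/8 — 6 stops shorter (darker).

1/8s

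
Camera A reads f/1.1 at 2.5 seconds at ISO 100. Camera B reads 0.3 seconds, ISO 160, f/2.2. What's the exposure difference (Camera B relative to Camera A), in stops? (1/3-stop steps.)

4 1/3 stops darker

Aperture: f/1.1 → f/1.2 → f/1.4 → f/1.6 → f/1.8 → f/2 → f/2.2 — 2 stops narrower (darker).
Shutter speed: 2.5 → 2 → 1.6 → 1.3 → 1 → 0.8 → 0.6 → 0.5 → 0.4 → 0.3 — 3 stops faster (darker).
ISO: 100 → 125 → 160 — 2/3 stop raised (brighter).
Net: −2 −3 +2/3 = −4 1/3 stops.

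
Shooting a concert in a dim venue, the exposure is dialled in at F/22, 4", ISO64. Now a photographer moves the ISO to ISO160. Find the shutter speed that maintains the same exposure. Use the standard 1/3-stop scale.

ISO: 64 → 80 → 100 → 125 → 160 — 1 1/3 stops raised (brighter).
Need 1 1/3 stops darker from the shutter speed: 4 → 3.2 → 2.5 → 2 → 1.6.

1.6 s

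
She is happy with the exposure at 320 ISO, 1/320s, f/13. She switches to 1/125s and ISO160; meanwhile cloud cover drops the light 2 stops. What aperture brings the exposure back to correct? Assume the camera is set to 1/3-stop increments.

f/7.1

Scene light: 2 stops darker.
Shutter speed: 1/320 → 1/250 → 1/200 → 1/160 → 1/125 — 1 1/3 stops longer (brighter).
ISO: 320 → 250 → 200 → 160 — 1 stop dropped (darker).
Net so far: 1 2/3 stops darker. Aperture: f/13 → f/11 → f/10 → f/9 → f/8 → f/7.1.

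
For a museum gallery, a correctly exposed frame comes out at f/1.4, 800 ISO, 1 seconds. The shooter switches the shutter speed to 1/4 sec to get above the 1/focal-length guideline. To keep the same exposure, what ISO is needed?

ISO 3200

Shutter speed: 1 → 1/2 → 1/4 — 2 stops shorter (darker).
Need 2 stops brighter from the ISO: 800 → 1600 → 3200.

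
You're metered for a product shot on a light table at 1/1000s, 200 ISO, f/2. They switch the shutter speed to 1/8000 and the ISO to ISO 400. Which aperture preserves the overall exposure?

Shutter speed: 1/1000 → 1/2000 → 1/4000 → 1/8000 — 3 stops shorter (darker).
ISO: 200 → 400 — 1 stop raised (brighter).
Net change so far: 2 stops darker. Offset with the aperture: f/2 → f/1.4 → f/1.0.

f/1.0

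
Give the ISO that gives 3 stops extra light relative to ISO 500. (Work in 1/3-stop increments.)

ISO: 500 → 640 → 800 → 1000 → 1250 → 1600 → 2000 → 2500 → 3200 → 4000 — 3 stops higher (brighter).

ISO 4000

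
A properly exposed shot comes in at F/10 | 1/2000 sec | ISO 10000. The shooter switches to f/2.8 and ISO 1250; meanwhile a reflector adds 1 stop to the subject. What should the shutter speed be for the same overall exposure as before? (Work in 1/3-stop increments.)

Scene light: 1 stop brighter.
Aperture: f/10 → f/9 → f/8 → f/7.1 → f/6.3 → f/5.6 → f/5 → f/4.5 → f/4 → f/3.5 → f/3.2 → f/2.8 — 3 2/3 stops wider (brighter).
ISO: 10000 → 8000 → 6400 → 5000 → 4000 → 3200 → 2500 → 2000 → 1600 → 1250 — 3 stops dropped (darker).
Net so far: 1 2/3 stops brighter. Shutter speed: 1/2000 → 1/2500 → 1/3200 → 1/4000 → 1/5000 → 1/6400.

1/6400s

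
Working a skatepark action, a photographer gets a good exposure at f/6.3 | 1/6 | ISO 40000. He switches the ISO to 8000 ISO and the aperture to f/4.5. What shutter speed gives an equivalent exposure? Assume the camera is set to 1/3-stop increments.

0.4 s

ISO: 40000 → 32000 → 25600 → 20000 → 16000 → 12800 → 10000 → 8000 — 2 1/3 stops lower (darker).
Aperture: f/6.3 → f/5.6 → f/5 → f/4.5 — 1 stop larger aperture (brighter).
Net change so far: 1 1/3 stops darker. Offset with the shutter speed: 1/6 → 1/5 → 1/4 → 0.3 → 0.4.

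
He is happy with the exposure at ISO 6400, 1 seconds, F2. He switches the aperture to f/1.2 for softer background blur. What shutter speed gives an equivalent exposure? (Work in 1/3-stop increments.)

Aperture: f/2 → f/1.8 → f/1.6 → f/1.4 → f/1.2 — 1 1/3 stops opened up (brighter).
Need 1 1/3 stops darker from the shutter speed: 1 → 0.8 → 0.6 → 0.5 → 0.4.

0.4 s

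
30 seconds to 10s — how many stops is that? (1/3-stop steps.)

30 → 25 → 20 → 15 → 13 → 10 — count the steps: 5 third-stops = 1 2/3 stops.

1 2/3 stops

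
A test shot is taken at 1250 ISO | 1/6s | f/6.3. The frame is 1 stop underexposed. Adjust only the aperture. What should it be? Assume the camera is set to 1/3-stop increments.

f/4.5

Underexposed by 1 stop → need 1 stop brighter.
Aperture: f/6.3 → f/5.6 → f/5 → f/4.5.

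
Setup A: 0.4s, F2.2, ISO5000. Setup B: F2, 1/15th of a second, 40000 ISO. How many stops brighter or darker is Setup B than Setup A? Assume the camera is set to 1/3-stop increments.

Aperture: f/2.2 → f/2 — 1/3 stop larger aperture (brighter).
Shutter speed: 0.4 → 0.3 → 1/4 → 1/5 → 1/6 → 1/8 → 1/10 → 1/13 → 1/15 — 2 2/3 stops faster (darker).
ISO: 5000 → 6400 → 8000 → 10000 → 12800 → 16000 → 20000 → 25600 → 32000 → 40000 — 3 stops higher (brighter).
Net: +1/3 −2 2/3 +3 = +2/3 stops.

2/3 stop brighter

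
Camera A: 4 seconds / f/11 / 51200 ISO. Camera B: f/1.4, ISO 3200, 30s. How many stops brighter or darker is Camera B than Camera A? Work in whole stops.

Aperture: f/11 → f/8 → f/5.6 → f/4 → f/2.8 → f/2 → f/1.4 — 6 stops opened up (brighter).
Shutter speed: 4 → 8 → 15 → 30 — 3 stops longer (brighter).
ISO: 51200 → 25600 → 12800 → 6400 → 3200 — 4 stops dropped (darker).
Net: +6 +3 −4 = +5 stops.

5 stops brighter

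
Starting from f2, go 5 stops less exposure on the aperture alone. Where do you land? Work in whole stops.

f/11

Aperture: f/2 → f/2.8 → f/4 → f/5.6 → f/8 → f/11 — 5 stops narrower (darker).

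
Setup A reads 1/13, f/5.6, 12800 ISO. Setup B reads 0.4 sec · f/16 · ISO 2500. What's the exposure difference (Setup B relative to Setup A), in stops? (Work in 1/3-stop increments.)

3 stops darker

Aperture: f/5.6 → f/6.3 → f/7.1 → f/8 → f/9 → f/10 → f/11 → f/13 → f/14 → f/16 — 3 stops smaller aperture (darker).
Shutter speed: 1/13 → 1/10 → 1/8 → 1/6 → 1/5 → 1/4 → 0.3 → 0.4 — 2 1/3 stops longer (brighter).
ISO: 12800 → 10000 → 8000 → 6400 → 5000 → 4000 → 3200 → 2500 — 2 1/3 stops dropped (darker).
Net: −3 +2 1/3 −2 1/3 = −3 stops.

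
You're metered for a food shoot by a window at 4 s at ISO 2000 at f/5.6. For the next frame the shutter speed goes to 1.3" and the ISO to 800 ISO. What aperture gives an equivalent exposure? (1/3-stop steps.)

f/2

Shutter speed: 4 → 3.2 → 2.5 → 2 → 1.6 → 1.3 — 1 2/3 stops faster (darker).
ISO: 2000 → 1600 → 1250 → 1000 → 800 — 1 1/3 stops dropped (darker).
Net change so far: 3 stops darker. Offset with the aperture: f/5.6 → f/5 → f/4.5 → f/4 → f/3.5 → f/3.2 → f/2.8 → f/2.5 → f/2.2 → f/2.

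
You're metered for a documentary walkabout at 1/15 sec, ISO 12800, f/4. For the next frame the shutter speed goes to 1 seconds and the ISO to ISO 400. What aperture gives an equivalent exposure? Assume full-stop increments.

Shutter speed: 1/15 → 1/8 → 1/4 → 1/2 → 1 — 4 stops longer (brighter).
ISO: 12800 → 6400 → 3200 → 1600 → 800 → 400 — 5 stops dropped (darker).
Net change so far: 1 stop darker. Offset with the aperture: f/4 → f/2.8.

f/2.8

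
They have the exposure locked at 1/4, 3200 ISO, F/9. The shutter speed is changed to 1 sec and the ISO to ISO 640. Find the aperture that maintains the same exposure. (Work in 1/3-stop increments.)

f/8

Shutter speed: 1/4 → 0.3 → 0.4 → 0.5 → 0.6 → 0.8 → 1 — 2 stops longer (brighter).
ISO: 3200 → 2500 → 2000 → 1600 → 1250 → 1000 → 800 → 640 — 2 1/3 stops lower (darker).
Net change so far: 1/3 stop darker. Offset with the aperture: f/9 → f/8.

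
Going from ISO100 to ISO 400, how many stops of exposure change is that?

100 → 200 → 400 — count the steps: 2 stops.

2 stops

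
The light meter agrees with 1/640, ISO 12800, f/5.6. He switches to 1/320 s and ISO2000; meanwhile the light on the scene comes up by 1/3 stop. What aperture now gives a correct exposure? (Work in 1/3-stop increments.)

f/3.5

Scene light: 1/3 stop brighter.
Shutter speed: 1/640 → 1/500 → 1/400 → 1/320 — 1 stop longer (brighter).
ISO: 12800 → 10000 → 8000 → 6400 → 5000 → 4000 → 3200 → 2500 → 2000 — 2 2/3 stops dropped (darker).
Net so far: 1 1/3 stops darker. Aperture: f/5.6 → f/5 → f/4.5 → f/4 → f/3.5.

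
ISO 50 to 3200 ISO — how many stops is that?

6 stops

50 → 100 → 200 → 400 → 800 → 1600 → 3200 — count the steps: 6 stops.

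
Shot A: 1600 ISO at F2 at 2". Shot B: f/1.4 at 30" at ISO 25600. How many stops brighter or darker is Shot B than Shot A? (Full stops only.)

9 stops brighter

Aperture: f/2 → f/1.4 — 1 stop wider (brighter).
Shutter speed: 2 → 4 → 8 → 15 → 30 — 4 stops slower (brighter).
ISO: 1600 → 3200 → 6400 → 12800 → 25600 — 4 stops raised (brighter).
Net: +1 +4 +4 = +9 stops.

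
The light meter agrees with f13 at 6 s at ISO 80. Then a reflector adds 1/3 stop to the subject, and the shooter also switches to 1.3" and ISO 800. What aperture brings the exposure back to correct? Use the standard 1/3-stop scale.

f/20

Scene light: 1/3 stop brighter.
Shutter speed: 6 → 5 → 4 → 3.2 → 2.5 → 2 → 1.6 → 1.3 — 2 1/3 stops shorter (darker).
ISO: 80 → 100 → 125 → 160 → 200 → 250 → 320 → 400 → 500 → 640 → 800 — 3 1/3 stops raised (brighter).
Net so far: 1 1/3 stops brighter. Aperture: f/13 → f/14 → f/16 → f/18 → f/20.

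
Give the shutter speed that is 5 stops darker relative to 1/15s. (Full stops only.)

1/500s

Shutter speed: 1/15 → 1/30 → 1/60 → 1/125 → 1/250 → 1/500 — 5 stops faster (darker).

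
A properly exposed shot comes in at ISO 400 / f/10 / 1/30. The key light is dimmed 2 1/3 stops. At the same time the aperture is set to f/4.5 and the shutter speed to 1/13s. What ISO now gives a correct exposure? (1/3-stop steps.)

ISO 160

Scene light: 2 1/3 stops darker.
Aperture: f/10 → f/9 → f/8 → f/7.1 → f/6.3 → f/5.6 → f/5 → f/4.5 — 2 1/3 stops wider (brighter).
Shutter speed: 1/30 → 1/25 → 1/20 → 1/15 → 1/13 — 1 1/3 stops slower (brighter).
Net so far: 1 1/3 stops brighter. ISO: 400 → 320 → 250 → 200 → 160.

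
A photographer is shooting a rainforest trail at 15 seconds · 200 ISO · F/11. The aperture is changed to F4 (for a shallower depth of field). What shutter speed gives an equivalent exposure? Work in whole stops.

Aperture: f/11 → f/8 → f/5.6 → f/4 — 3 stops larger aperture (brighter).
Need 3 stops darker from the shutter speed: 15 → 8 → 4 → 2.

2 s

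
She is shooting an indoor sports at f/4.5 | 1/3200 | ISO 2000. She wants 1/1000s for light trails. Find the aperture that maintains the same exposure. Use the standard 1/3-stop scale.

Shutter speed: 1/3200 → 1/2500 → 1/2000 → 1/1600 → 1/1250 → 1/1000 — 1 2/3 stops longer (brighter).
Need 1 2/3 stops darker from the aperture: f/4.5 → f/5 → f/5.6 → f/6.3 → f/7.1 → f/8.

f/8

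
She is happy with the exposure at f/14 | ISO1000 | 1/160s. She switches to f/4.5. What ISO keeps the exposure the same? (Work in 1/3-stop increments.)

ISO 100

Aperture: f/14 → f/13 → f/11 → f/10 → f/9 → f/8 → f/7.1 → f/6.3 → f/5.6 → f/5 → f/4.5 — 3 1/3 stops larger aperture (brighter).
Need 3 1/3 stops darker from the ISO: 1000 → 800 → 640 → 500 → 400 → 320 → 250 → 200 → 160 → 125 → 100.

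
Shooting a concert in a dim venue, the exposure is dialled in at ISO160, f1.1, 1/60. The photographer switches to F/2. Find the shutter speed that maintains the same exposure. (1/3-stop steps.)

Aperture: f/1.1 → f/1.2 → f/1.4 → f/1.6 → f/1.8 → f/2 — 1 2/3 stops smaller aperture (darker).
Need 1 2/3 stops brighter from the shutter speed: 1/60 → 1/50 → 1/40 → 1/30 → 1/25 → 1/20.

1/20s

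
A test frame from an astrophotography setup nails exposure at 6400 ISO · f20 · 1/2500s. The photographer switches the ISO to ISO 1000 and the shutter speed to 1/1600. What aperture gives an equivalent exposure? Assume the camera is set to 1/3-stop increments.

f/10

ISO: 6400 → 5000 → 4000 → 3200 → 2500 → 2000 → 1600 → 1250 → 1000 — 2 2/3 stops lower (darker).
Shutter speed: 1/2500 → 1/2000 → 1/1600 — 2/3 stop longer (brighter).
Net change so far: 2 stops darker. Offset with the aperture: f/20 → f/18 → f/16 → f/14 → f/13 → f/11 → f/10.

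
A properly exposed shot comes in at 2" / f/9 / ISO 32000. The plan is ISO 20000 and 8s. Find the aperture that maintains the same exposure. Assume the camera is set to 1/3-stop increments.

f/14

ISO: 32000 → 25600 → 20000 — 2/3 stop lower (darker).
Shutter speed: 2 → 2.5 → 3.2 → 4 → 5 → 6 → 8 — 2 stops longer (brighter).
Net change so far: 1 1/3 stops brighter. Offset with the aperture: f/9 → f/10 → f/11 → f/13 → f/14.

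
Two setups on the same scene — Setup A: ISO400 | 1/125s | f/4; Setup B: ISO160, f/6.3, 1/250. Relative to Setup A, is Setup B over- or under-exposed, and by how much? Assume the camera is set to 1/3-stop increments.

3 2/3 stops darker

Aperture: f/4 → f/4.5 → f/5 → f/5.6 → f/6.3 — 1 1/3 stops smaller aperture (darker).
Shutter speed: 1/125 → 1/160 → 1/200 → 1/250 — 1 stop shorter (darker).
ISO: 400 → 320 → 250 → 200 → 160 — 1 1/3 stops lower (darker).
Net: −1 1/3 −1 −1 1/3 = −3 2/3 stops.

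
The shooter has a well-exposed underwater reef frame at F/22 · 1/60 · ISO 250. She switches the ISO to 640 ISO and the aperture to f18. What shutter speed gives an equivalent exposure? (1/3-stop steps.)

1/250s

ISO: 250 → 320 → 400 → 500 → 640 — 1 1/3 stops raised (brighter).
Aperture: f/22 → f/20 → f/18 — 2/3 stop larger aperture (brighter).
Net change so far: 2 stops brighter. Offset with the shutter speed: 1/60 → 1/80 → 1/100 → 1/125 → 1/160 → 1/200 → 1/250.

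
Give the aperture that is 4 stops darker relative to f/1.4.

f/5.6

Aperture: f/1.4 → f/2 → f/2.8 → f/4 → f/5.6 — 4 stops stopped down (darker).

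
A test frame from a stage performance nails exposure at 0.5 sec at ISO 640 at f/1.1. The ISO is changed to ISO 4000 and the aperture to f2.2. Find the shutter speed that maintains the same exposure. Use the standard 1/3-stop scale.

0.3 s

ISO: 640 → 800 → 1000 → 1250 → 1600 → 2000 → 2500 → 3200 → 4000 — 2 2/3 stops higher (brighter).
Aperture: f/1.1 → f/1.2 → f/1.4 → f/1.6 → f/1.8 → f/2 → f/2.2 — 2 stops smaller aperture (darker).
Net change so far: 2/3 stop brighter. Offset with the shutter speed: 0.5 → 0.4 → 0.3.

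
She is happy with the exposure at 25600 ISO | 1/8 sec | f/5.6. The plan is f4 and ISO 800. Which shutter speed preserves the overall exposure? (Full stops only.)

2 s

Aperture: f/5.6 → f/4 — 1 stop wider (brighter).
ISO: 25600 → 12800 → 6400 → 3200 → 1600 → 800 — 5 stops lower (darker).
Net change so far: 4 stops darker. Offset with the shutter speed: 1/8 → 1/4 → 1/2 → 1 → 2.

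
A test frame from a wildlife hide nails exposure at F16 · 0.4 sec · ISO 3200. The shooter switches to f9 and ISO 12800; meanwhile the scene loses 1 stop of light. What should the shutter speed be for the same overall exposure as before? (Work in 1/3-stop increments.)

1/15s

Scene light: 1 stop darker.
Aperture: f/16 → f/14 → f/13 → f/11 → f/10 → f/9 — 1 2/3 stops wider (brighter).
ISO: 3200 → 4000 → 5000 → 6400 → 8000 → 10000 → 12800 — 2 stops raised (brighter).
Net so far: 2 2/3 stops brighter. Shutter speed: 0.4 → 0.3 → 1/4 → 1/5 → 1/6 → 1/8 → 1/10 → 1/13 → 1/15.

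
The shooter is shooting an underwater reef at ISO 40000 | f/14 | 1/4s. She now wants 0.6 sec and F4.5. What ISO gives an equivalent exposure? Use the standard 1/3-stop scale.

Shutter speed: 1/4 → 0.3 → 0.4 → 0.5 → 0.6 — 1 1/3 stops slower (brighter).
Aperture: f/14 → f/13 → f/11 → f/10 → f/9 → f/8 → f/7.1 → f/6.3 → f/5.6 → f/5 → f/4.5 — 3 1/3 stops larger aperture (brighter).
Net change so far: 4 2/3 stops brighter. Offset with the ISO: 40000 → 32000 → 25600 → 20000 → 16000 → 12800 → 10000 → 8000 → 6400 → 5000 → 4000 → 3200 → 2500 → 2000 → 1600.

ISO 1600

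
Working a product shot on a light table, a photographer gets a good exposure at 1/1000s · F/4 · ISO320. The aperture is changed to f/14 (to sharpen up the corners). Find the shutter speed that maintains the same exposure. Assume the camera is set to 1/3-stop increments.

Aperture: f/4 → f/4.5 → f/5 → f/5.6 → f/6.3 → f/7.1 → f/8 → f/9 → f/10 → f/11 → f/13 → f/14 — 3 2/3 stops narrower (darker).
Need 3 2/3 stops brighter from the shutter speed: 1/1000 → 1/800 → 1/640 → 1/500 → 1/400 → 1/320 → 1/250 → 1/200 → 1/160 → 1/125 → 1/100 → 1/80.

1/80s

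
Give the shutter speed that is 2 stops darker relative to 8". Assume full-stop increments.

Shutter speed: 8 → 4 → 2 — 2 stops shorter (darker).

2 s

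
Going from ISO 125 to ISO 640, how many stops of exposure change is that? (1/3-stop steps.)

125 → 160 → 200 → 250 → 320 → 400 → 500 → 640 — count the steps: 7 third-stops = 2 1/3 stops.

2 1/3 stops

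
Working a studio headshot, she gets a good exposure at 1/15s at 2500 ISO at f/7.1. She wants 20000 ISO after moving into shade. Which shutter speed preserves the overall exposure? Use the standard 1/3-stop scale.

ISO: 2500 → 3200 → 4000 → 5000 → 6400 → 8000 → 10000 → 12800 → 16000 → 20000 — 3 stops higher (brighter).
Need 3 stops darker from the shutter speed: 1/15 → 1/20 → 1/25 → 1/30 → 1/40 → 1/50 → 1/60 → 1/80 → 1/100 → 1/125.

1/125s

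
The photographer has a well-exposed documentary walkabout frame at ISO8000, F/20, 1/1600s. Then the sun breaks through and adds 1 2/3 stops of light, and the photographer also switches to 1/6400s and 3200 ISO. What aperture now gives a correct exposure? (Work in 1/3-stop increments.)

Scene light: 1 2/3 stops brighter.
Shutter speed: 1/1600 → 1/2000 → 1/2500 → 1/3200 → 1/4000 → 1/5000 → 1/6400 — 2 stops faster (darker).
ISO: 8000 → 6400 → 5000 → 4000 → 3200 — 1 1/3 stops lower (darker).
Net so far: 1 2/3 stops darker. Aperture: f/20 → f/18 → f/16 → f/14 → f/13 → f/11.

f/11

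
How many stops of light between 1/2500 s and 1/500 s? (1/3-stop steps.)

2 1/3 stops

1/2500 → 1/2000 → 1/1600 → 1/1250 → 1/1000 → 1/800 → 1/640 → 1/500 — count the steps: 7 third-stops = 2 1/3 stops.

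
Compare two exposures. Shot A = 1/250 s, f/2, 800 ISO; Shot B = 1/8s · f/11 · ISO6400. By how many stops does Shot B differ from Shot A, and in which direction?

3 stops brighter

Aperture: f/2 → f/2.8 → f/4 → f/5.6 → f/8 → f/11 — 5 stops smaller aperture (darker).
Shutter speed: 1/250 → 1/125 → 1/60 → 1/30 → 1/15 → 1/8 — 5 stops slower (brighter).
ISO: 800 → 1600 → 3200 → 6400 — 3 stops raised (brighter).
Net: −5 +5 +3 = +3 stops.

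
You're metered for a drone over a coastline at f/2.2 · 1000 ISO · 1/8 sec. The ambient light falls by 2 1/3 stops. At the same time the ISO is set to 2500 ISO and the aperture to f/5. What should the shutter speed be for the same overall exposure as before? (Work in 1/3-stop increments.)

Scene light: 2 1/3 stops darker.
ISO: 1000 → 1250 → 1600 → 2000 → 2500 — 1 1/3 stops raised (brighter).
Aperture: f/2.2 → f/2.5 → f/2.8 → f/3.2 → f/3.5 → f/4 → f/4.5 → f/5 — 2 1/3 stops narrower (darker).
Net so far: 3 1/3 stops darker. Shutter speed: 1/8 → 1/6 → 1/5 → 1/4 → 0.3 → 0.4 → 0.5 → 0.6 → 0.8 → 1 → 1.3.

1.3 s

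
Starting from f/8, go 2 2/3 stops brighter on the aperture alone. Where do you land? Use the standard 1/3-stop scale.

f/3.2

Aperture: f/8 → f/7.1 → f/6.3 → f/5.6 → f/5 → f/4.5 → f/4 → f/3.5 → f/3.2 — 2 2/3 stops opened up (brighter).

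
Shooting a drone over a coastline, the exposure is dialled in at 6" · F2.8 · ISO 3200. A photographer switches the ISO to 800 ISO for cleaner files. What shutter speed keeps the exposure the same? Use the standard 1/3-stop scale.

ISO: 3200 → 2500 → 2000 → 1600 → 1250 → 1000 → 800 — 2 stops lower (darker).
Need 2 stops brighter from the shutter speed: 6 → 8 → 10 → 13 → 15 → 20 → 25.

25 s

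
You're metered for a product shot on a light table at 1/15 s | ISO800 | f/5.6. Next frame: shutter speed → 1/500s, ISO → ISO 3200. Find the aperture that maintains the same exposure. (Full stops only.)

f/2

Shutter speed: 1/15 → 1/30 → 1/60 → 1/125 → 1/250 → 1/500 — 5 stops shorter (darker).
ISO: 800 → 1600 → 3200 — 2 stops raised (brighter).
Net change so far: 3 stops darker. Offset with the aperture: f/5.6 → f/4 → f/2.8 → f/2.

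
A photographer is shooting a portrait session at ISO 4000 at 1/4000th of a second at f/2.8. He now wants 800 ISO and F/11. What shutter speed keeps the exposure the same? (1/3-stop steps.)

1/50s

ISO: 4000 → 3200 → 2500 → 2000 → 1600 → 1250 → 1000 → 800 — 2 1/3 stops lower (darker).
Aperture: f/2.8 → f/3.2 → f/3.5 → f/4 → f/4.5 → f/5 → f/5.6 → f/6.3 → f/7.1 → f/8 → f/9 → f/10 → f/11 — 4 stops stopped down (darker).
Net change so far: 6 1/3 stops darker. Offset with the shutter speed: 1/4000 → 1/3200 → 1/2500 → 1/2000 → 1/1600 → 1/1250 → 1/1000 → 1/800 → 1/640 → 1/500 → 1/400 → 1/320 → 1/250 → 1/200 → 1/160 → 1/125 → 1/100 → 1/80 → 1/60 → 1/50.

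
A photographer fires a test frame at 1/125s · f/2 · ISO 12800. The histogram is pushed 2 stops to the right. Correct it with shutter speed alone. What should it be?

Overexposed by 2 stops → need 2 stops darker.
Shutter speed: 1/125 → 1/250 → 1/500.

1/500s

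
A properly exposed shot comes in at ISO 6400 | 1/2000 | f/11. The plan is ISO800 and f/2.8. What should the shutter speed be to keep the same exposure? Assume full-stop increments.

ISO: 6400 → 3200 → 1600 → 800 — 3 stops lower (darker).
Aperture: f/11 → f/8 → f/5.6 → f/4 → f/2.8 — 4 stops wider (brighter).
Net change so far: 1 stop brighter. Offset with the shutter speed: 1/2000 → 1/4000.

1/4000s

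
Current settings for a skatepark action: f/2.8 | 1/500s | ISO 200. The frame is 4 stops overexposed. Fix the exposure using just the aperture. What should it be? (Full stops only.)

Overexposed by 4 stops → need 4 stops darker.
Aperture: f/2.8 → f/4 → f/5.6 → f/8 → f/11.

f/11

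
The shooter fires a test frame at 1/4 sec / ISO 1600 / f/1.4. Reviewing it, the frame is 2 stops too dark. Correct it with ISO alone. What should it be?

ISO 6400

Underexposed by 2 stops → need 2 stops brighter.
ISO: 1600 → 3200 → 6400.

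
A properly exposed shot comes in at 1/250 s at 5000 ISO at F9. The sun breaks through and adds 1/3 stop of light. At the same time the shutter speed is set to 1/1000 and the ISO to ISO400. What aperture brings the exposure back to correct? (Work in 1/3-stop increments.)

Scene light: 1/3 stop brighter.
Shutter speed: 1/250 → 1/320 → 1/400 → 1/500 → 1/640 → 1/800 → 1/1000 — 2 stops faster (darker).
ISO: 5000 → 4000 → 3200 → 2500 → 2000 → 1600 → 1250 → 1000 → 800 → 640 → 500 → 400 — 3 2/3 stops lower (darker).
Net so far: 5 1/3 stops darker. Aperture: f/9 → f/8 → f/7.1 → f/6.3 → f/5.6 → f/5 → f/4.5 → f/4 → f/3.5 → f/3.2 → f/2.8 → f/2.5 → f/2.2 → f/2 → f/1.8 → f/1.6 → f/1.4.

f/1.4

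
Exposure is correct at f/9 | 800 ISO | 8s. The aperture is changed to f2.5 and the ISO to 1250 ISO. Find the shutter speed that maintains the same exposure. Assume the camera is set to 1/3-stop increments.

Aperture: f/9 → f/8 → f/7.1 → f/6.3 → f/5.6 → f/5 → f/4.5 → f/4 → f/3.5 → f/3.2 → f/2.8 → f/2.5 — 3 2/3 stops opened up (brighter).
ISO: 800 → 1000 → 1250 — 2/3 stop higher (brighter).
Net change so far: 4 1/3 stops brighter. Offset with the shutter speed: 8 → 6 → 5 → 4 → 3.2 → 2.5 → 2 → 1.6 → 1.3 → 1 → 0.8 → 0.6 → 0.5 → 0.4.

0.4 s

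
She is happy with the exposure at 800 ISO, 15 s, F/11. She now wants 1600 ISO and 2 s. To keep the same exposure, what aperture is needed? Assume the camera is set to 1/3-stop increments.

ISO: 800 → 1000 → 1250 → 1600 — 1 stop raised (brighter).
Shutter speed: 15 → 13 → 10 → 8 → 6 → 5 → 4 → 3.2 → 2.5 → 2 — 3 stops shorter (darker).
Net change so far: 2 stops darker. Offset with the aperture: f/11 → f/10 → f/9 → f/8 → f/7.1 → f/6.3 → f/5.6.

f/5.6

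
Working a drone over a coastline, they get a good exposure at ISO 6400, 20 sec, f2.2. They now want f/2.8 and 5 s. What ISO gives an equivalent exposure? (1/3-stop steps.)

Aperture: f/2.2 → f/2.5 → f/2.8 — 2/3 stop narrower (darker).
Shutter speed: 20 → 15 → 13 → 10 → 8 → 6 → 5 — 2 stops shorter (darker).
Net change so far: 2 2/3 stops darker. Offset with the ISO: 6400 → 8000 → 10000 → 12800 → 16000 → 20000 → 25600 → 32000 → 40000.

ISO 40000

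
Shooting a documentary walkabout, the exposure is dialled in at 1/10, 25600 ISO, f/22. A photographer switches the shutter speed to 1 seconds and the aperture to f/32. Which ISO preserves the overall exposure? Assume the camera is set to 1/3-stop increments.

ISO 5000

Shutter speed: 1/10 → 1/8 → 1/6 → 1/5 → 1/4 → 0.3 → 0.4 → 0.5 → 0.6 → 0.8 → 1 — 3 1/3 stops longer (brighter).
Aperture: f/22 → f/25 → f/29 → f/32 — 1 stop smaller aperture (darker).
Net change so far: 2 1/3 stops brighter. Offset with the ISO: 25600 → 20000 → 16000 → 12800 → 10000 → 8000 → 6400 → 5000.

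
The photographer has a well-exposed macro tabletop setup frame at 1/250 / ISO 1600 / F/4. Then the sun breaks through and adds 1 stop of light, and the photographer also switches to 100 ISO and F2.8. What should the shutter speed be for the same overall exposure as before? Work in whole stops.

Scene light: 1 stop brighter.
ISO: 1600 → 800 → 400 → 200 → 100 — 4 stops dropped (darker).
Aperture: f/4 → f/2.8 — 1 stop wider (brighter).
Net so far: 2 stops darker. Shutter speed: 1/250 → 1/125 → 1/60.

1/60s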